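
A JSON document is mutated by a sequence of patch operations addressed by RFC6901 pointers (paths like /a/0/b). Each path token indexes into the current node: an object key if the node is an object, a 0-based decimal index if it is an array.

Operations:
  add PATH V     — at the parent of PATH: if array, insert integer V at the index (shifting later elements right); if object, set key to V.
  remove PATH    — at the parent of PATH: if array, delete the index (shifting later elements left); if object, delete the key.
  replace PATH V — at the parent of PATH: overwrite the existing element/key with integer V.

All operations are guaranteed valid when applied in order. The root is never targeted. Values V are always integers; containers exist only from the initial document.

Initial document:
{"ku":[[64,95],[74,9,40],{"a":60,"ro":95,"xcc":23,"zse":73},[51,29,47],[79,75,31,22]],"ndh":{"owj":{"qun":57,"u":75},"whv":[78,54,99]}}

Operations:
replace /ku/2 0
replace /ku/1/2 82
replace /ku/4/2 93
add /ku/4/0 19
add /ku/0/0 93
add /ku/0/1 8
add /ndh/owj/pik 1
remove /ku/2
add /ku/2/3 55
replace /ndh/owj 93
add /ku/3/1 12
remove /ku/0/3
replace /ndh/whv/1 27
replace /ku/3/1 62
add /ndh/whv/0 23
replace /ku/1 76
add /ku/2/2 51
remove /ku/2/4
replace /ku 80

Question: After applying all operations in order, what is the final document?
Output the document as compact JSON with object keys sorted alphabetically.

Answer: {"ku":80,"ndh":{"owj":93,"whv":[23,78,27,99]}}

Derivation:
After op 1 (replace /ku/2 0): {"ku":[[64,95],[74,9,40],0,[51,29,47],[79,75,31,22]],"ndh":{"owj":{"qun":57,"u":75},"whv":[78,54,99]}}
After op 2 (replace /ku/1/2 82): {"ku":[[64,95],[74,9,82],0,[51,29,47],[79,75,31,22]],"ndh":{"owj":{"qun":57,"u":75},"whv":[78,54,99]}}
After op 3 (replace /ku/4/2 93): {"ku":[[64,95],[74,9,82],0,[51,29,47],[79,75,93,22]],"ndh":{"owj":{"qun":57,"u":75},"whv":[78,54,99]}}
After op 4 (add /ku/4/0 19): {"ku":[[64,95],[74,9,82],0,[51,29,47],[19,79,75,93,22]],"ndh":{"owj":{"qun":57,"u":75},"whv":[78,54,99]}}
After op 5 (add /ku/0/0 93): {"ku":[[93,64,95],[74,9,82],0,[51,29,47],[19,79,75,93,22]],"ndh":{"owj":{"qun":57,"u":75},"whv":[78,54,99]}}
After op 6 (add /ku/0/1 8): {"ku":[[93,8,64,95],[74,9,82],0,[51,29,47],[19,79,75,93,22]],"ndh":{"owj":{"qun":57,"u":75},"whv":[78,54,99]}}
After op 7 (add /ndh/owj/pik 1): {"ku":[[93,8,64,95],[74,9,82],0,[51,29,47],[19,79,75,93,22]],"ndh":{"owj":{"pik":1,"qun":57,"u":75},"whv":[78,54,99]}}
After op 8 (remove /ku/2): {"ku":[[93,8,64,95],[74,9,82],[51,29,47],[19,79,75,93,22]],"ndh":{"owj":{"pik":1,"qun":57,"u":75},"whv":[78,54,99]}}
After op 9 (add /ku/2/3 55): {"ku":[[93,8,64,95],[74,9,82],[51,29,47,55],[19,79,75,93,22]],"ndh":{"owj":{"pik":1,"qun":57,"u":75},"whv":[78,54,99]}}
After op 10 (replace /ndh/owj 93): {"ku":[[93,8,64,95],[74,9,82],[51,29,47,55],[19,79,75,93,22]],"ndh":{"owj":93,"whv":[78,54,99]}}
After op 11 (add /ku/3/1 12): {"ku":[[93,8,64,95],[74,9,82],[51,29,47,55],[19,12,79,75,93,22]],"ndh":{"owj":93,"whv":[78,54,99]}}
After op 12 (remove /ku/0/3): {"ku":[[93,8,64],[74,9,82],[51,29,47,55],[19,12,79,75,93,22]],"ndh":{"owj":93,"whv":[78,54,99]}}
After op 13 (replace /ndh/whv/1 27): {"ku":[[93,8,64],[74,9,82],[51,29,47,55],[19,12,79,75,93,22]],"ndh":{"owj":93,"whv":[78,27,99]}}
After op 14 (replace /ku/3/1 62): {"ku":[[93,8,64],[74,9,82],[51,29,47,55],[19,62,79,75,93,22]],"ndh":{"owj":93,"whv":[78,27,99]}}
After op 15 (add /ndh/whv/0 23): {"ku":[[93,8,64],[74,9,82],[51,29,47,55],[19,62,79,75,93,22]],"ndh":{"owj":93,"whv":[23,78,27,99]}}
After op 16 (replace /ku/1 76): {"ku":[[93,8,64],76,[51,29,47,55],[19,62,79,75,93,22]],"ndh":{"owj":93,"whv":[23,78,27,99]}}
After op 17 (add /ku/2/2 51): {"ku":[[93,8,64],76,[51,29,51,47,55],[19,62,79,75,93,22]],"ndh":{"owj":93,"whv":[23,78,27,99]}}
After op 18 (remove /ku/2/4): {"ku":[[93,8,64],76,[51,29,51,47],[19,62,79,75,93,22]],"ndh":{"owj":93,"whv":[23,78,27,99]}}
After op 19 (replace /ku 80): {"ku":80,"ndh":{"owj":93,"whv":[23,78,27,99]}}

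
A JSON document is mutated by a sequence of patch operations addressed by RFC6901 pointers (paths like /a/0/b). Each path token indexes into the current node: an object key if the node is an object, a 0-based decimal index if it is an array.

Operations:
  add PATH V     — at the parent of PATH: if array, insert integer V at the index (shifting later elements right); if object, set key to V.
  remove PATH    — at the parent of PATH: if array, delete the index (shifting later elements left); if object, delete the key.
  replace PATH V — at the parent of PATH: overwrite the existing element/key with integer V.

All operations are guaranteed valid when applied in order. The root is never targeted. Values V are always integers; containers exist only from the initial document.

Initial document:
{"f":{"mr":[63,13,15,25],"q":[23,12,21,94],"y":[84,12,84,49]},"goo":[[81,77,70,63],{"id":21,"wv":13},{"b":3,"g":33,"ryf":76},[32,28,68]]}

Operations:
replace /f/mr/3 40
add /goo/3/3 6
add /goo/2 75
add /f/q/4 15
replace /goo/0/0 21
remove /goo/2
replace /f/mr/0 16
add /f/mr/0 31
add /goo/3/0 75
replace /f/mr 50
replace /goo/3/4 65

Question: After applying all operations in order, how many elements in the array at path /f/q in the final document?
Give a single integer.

After op 1 (replace /f/mr/3 40): {"f":{"mr":[63,13,15,40],"q":[23,12,21,94],"y":[84,12,84,49]},"goo":[[81,77,70,63],{"id":21,"wv":13},{"b":3,"g":33,"ryf":76},[32,28,68]]}
After op 2 (add /goo/3/3 6): {"f":{"mr":[63,13,15,40],"q":[23,12,21,94],"y":[84,12,84,49]},"goo":[[81,77,70,63],{"id":21,"wv":13},{"b":3,"g":33,"ryf":76},[32,28,68,6]]}
After op 3 (add /goo/2 75): {"f":{"mr":[63,13,15,40],"q":[23,12,21,94],"y":[84,12,84,49]},"goo":[[81,77,70,63],{"id":21,"wv":13},75,{"b":3,"g":33,"ryf":76},[32,28,68,6]]}
After op 4 (add /f/q/4 15): {"f":{"mr":[63,13,15,40],"q":[23,12,21,94,15],"y":[84,12,84,49]},"goo":[[81,77,70,63],{"id":21,"wv":13},75,{"b":3,"g":33,"ryf":76},[32,28,68,6]]}
After op 5 (replace /goo/0/0 21): {"f":{"mr":[63,13,15,40],"q":[23,12,21,94,15],"y":[84,12,84,49]},"goo":[[21,77,70,63],{"id":21,"wv":13},75,{"b":3,"g":33,"ryf":76},[32,28,68,6]]}
After op 6 (remove /goo/2): {"f":{"mr":[63,13,15,40],"q":[23,12,21,94,15],"y":[84,12,84,49]},"goo":[[21,77,70,63],{"id":21,"wv":13},{"b":3,"g":33,"ryf":76},[32,28,68,6]]}
After op 7 (replace /f/mr/0 16): {"f":{"mr":[16,13,15,40],"q":[23,12,21,94,15],"y":[84,12,84,49]},"goo":[[21,77,70,63],{"id":21,"wv":13},{"b":3,"g":33,"ryf":76},[32,28,68,6]]}
After op 8 (add /f/mr/0 31): {"f":{"mr":[31,16,13,15,40],"q":[23,12,21,94,15],"y":[84,12,84,49]},"goo":[[21,77,70,63],{"id":21,"wv":13},{"b":3,"g":33,"ryf":76},[32,28,68,6]]}
After op 9 (add /goo/3/0 75): {"f":{"mr":[31,16,13,15,40],"q":[23,12,21,94,15],"y":[84,12,84,49]},"goo":[[21,77,70,63],{"id":21,"wv":13},{"b":3,"g":33,"ryf":76},[75,32,28,68,6]]}
After op 10 (replace /f/mr 50): {"f":{"mr":50,"q":[23,12,21,94,15],"y":[84,12,84,49]},"goo":[[21,77,70,63],{"id":21,"wv":13},{"b":3,"g":33,"ryf":76},[75,32,28,68,6]]}
After op 11 (replace /goo/3/4 65): {"f":{"mr":50,"q":[23,12,21,94,15],"y":[84,12,84,49]},"goo":[[21,77,70,63],{"id":21,"wv":13},{"b":3,"g":33,"ryf":76},[75,32,28,68,65]]}
Size at path /f/q: 5

Answer: 5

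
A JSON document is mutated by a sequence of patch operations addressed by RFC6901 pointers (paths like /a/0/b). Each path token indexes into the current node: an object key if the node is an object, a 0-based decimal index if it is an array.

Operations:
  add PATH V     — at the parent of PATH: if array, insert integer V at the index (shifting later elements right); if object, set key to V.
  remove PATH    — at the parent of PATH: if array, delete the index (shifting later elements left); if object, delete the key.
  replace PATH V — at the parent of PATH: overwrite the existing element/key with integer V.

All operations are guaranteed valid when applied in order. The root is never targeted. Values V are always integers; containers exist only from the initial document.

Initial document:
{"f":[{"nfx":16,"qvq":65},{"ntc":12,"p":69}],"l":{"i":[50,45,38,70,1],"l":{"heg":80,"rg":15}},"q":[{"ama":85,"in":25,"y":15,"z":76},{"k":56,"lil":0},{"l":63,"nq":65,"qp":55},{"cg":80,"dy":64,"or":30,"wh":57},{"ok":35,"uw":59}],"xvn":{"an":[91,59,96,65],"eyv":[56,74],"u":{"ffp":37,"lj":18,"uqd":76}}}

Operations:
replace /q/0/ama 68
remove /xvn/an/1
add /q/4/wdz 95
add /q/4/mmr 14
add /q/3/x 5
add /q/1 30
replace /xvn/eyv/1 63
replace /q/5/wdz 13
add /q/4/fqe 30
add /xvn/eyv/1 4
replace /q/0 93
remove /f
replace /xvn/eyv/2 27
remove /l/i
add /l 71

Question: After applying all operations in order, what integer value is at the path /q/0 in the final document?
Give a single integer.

After op 1 (replace /q/0/ama 68): {"f":[{"nfx":16,"qvq":65},{"ntc":12,"p":69}],"l":{"i":[50,45,38,70,1],"l":{"heg":80,"rg":15}},"q":[{"ama":68,"in":25,"y":15,"z":76},{"k":56,"lil":0},{"l":63,"nq":65,"qp":55},{"cg":80,"dy":64,"or":30,"wh":57},{"ok":35,"uw":59}],"xvn":{"an":[91,59,96,65],"eyv":[56,74],"u":{"ffp":37,"lj":18,"uqd":76}}}
After op 2 (remove /xvn/an/1): {"f":[{"nfx":16,"qvq":65},{"ntc":12,"p":69}],"l":{"i":[50,45,38,70,1],"l":{"heg":80,"rg":15}},"q":[{"ama":68,"in":25,"y":15,"z":76},{"k":56,"lil":0},{"l":63,"nq":65,"qp":55},{"cg":80,"dy":64,"or":30,"wh":57},{"ok":35,"uw":59}],"xvn":{"an":[91,96,65],"eyv":[56,74],"u":{"ffp":37,"lj":18,"uqd":76}}}
After op 3 (add /q/4/wdz 95): {"f":[{"nfx":16,"qvq":65},{"ntc":12,"p":69}],"l":{"i":[50,45,38,70,1],"l":{"heg":80,"rg":15}},"q":[{"ama":68,"in":25,"y":15,"z":76},{"k":56,"lil":0},{"l":63,"nq":65,"qp":55},{"cg":80,"dy":64,"or":30,"wh":57},{"ok":35,"uw":59,"wdz":95}],"xvn":{"an":[91,96,65],"eyv":[56,74],"u":{"ffp":37,"lj":18,"uqd":76}}}
After op 4 (add /q/4/mmr 14): {"f":[{"nfx":16,"qvq":65},{"ntc":12,"p":69}],"l":{"i":[50,45,38,70,1],"l":{"heg":80,"rg":15}},"q":[{"ama":68,"in":25,"y":15,"z":76},{"k":56,"lil":0},{"l":63,"nq":65,"qp":55},{"cg":80,"dy":64,"or":30,"wh":57},{"mmr":14,"ok":35,"uw":59,"wdz":95}],"xvn":{"an":[91,96,65],"eyv":[56,74],"u":{"ffp":37,"lj":18,"uqd":76}}}
After op 5 (add /q/3/x 5): {"f":[{"nfx":16,"qvq":65},{"ntc":12,"p":69}],"l":{"i":[50,45,38,70,1],"l":{"heg":80,"rg":15}},"q":[{"ama":68,"in":25,"y":15,"z":76},{"k":56,"lil":0},{"l":63,"nq":65,"qp":55},{"cg":80,"dy":64,"or":30,"wh":57,"x":5},{"mmr":14,"ok":35,"uw":59,"wdz":95}],"xvn":{"an":[91,96,65],"eyv":[56,74],"u":{"ffp":37,"lj":18,"uqd":76}}}
After op 6 (add /q/1 30): {"f":[{"nfx":16,"qvq":65},{"ntc":12,"p":69}],"l":{"i":[50,45,38,70,1],"l":{"heg":80,"rg":15}},"q":[{"ama":68,"in":25,"y":15,"z":76},30,{"k":56,"lil":0},{"l":63,"nq":65,"qp":55},{"cg":80,"dy":64,"or":30,"wh":57,"x":5},{"mmr":14,"ok":35,"uw":59,"wdz":95}],"xvn":{"an":[91,96,65],"eyv":[56,74],"u":{"ffp":37,"lj":18,"uqd":76}}}
After op 7 (replace /xvn/eyv/1 63): {"f":[{"nfx":16,"qvq":65},{"ntc":12,"p":69}],"l":{"i":[50,45,38,70,1],"l":{"heg":80,"rg":15}},"q":[{"ama":68,"in":25,"y":15,"z":76},30,{"k":56,"lil":0},{"l":63,"nq":65,"qp":55},{"cg":80,"dy":64,"or":30,"wh":57,"x":5},{"mmr":14,"ok":35,"uw":59,"wdz":95}],"xvn":{"an":[91,96,65],"eyv":[56,63],"u":{"ffp":37,"lj":18,"uqd":76}}}
After op 8 (replace /q/5/wdz 13): {"f":[{"nfx":16,"qvq":65},{"ntc":12,"p":69}],"l":{"i":[50,45,38,70,1],"l":{"heg":80,"rg":15}},"q":[{"ama":68,"in":25,"y":15,"z":76},30,{"k":56,"lil":0},{"l":63,"nq":65,"qp":55},{"cg":80,"dy":64,"or":30,"wh":57,"x":5},{"mmr":14,"ok":35,"uw":59,"wdz":13}],"xvn":{"an":[91,96,65],"eyv":[56,63],"u":{"ffp":37,"lj":18,"uqd":76}}}
After op 9 (add /q/4/fqe 30): {"f":[{"nfx":16,"qvq":65},{"ntc":12,"p":69}],"l":{"i":[50,45,38,70,1],"l":{"heg":80,"rg":15}},"q":[{"ama":68,"in":25,"y":15,"z":76},30,{"k":56,"lil":0},{"l":63,"nq":65,"qp":55},{"cg":80,"dy":64,"fqe":30,"or":30,"wh":57,"x":5},{"mmr":14,"ok":35,"uw":59,"wdz":13}],"xvn":{"an":[91,96,65],"eyv":[56,63],"u":{"ffp":37,"lj":18,"uqd":76}}}
After op 10 (add /xvn/eyv/1 4): {"f":[{"nfx":16,"qvq":65},{"ntc":12,"p":69}],"l":{"i":[50,45,38,70,1],"l":{"heg":80,"rg":15}},"q":[{"ama":68,"in":25,"y":15,"z":76},30,{"k":56,"lil":0},{"l":63,"nq":65,"qp":55},{"cg":80,"dy":64,"fqe":30,"or":30,"wh":57,"x":5},{"mmr":14,"ok":35,"uw":59,"wdz":13}],"xvn":{"an":[91,96,65],"eyv":[56,4,63],"u":{"ffp":37,"lj":18,"uqd":76}}}
After op 11 (replace /q/0 93): {"f":[{"nfx":16,"qvq":65},{"ntc":12,"p":69}],"l":{"i":[50,45,38,70,1],"l":{"heg":80,"rg":15}},"q":[93,30,{"k":56,"lil":0},{"l":63,"nq":65,"qp":55},{"cg":80,"dy":64,"fqe":30,"or":30,"wh":57,"x":5},{"mmr":14,"ok":35,"uw":59,"wdz":13}],"xvn":{"an":[91,96,65],"eyv":[56,4,63],"u":{"ffp":37,"lj":18,"uqd":76}}}
After op 12 (remove /f): {"l":{"i":[50,45,38,70,1],"l":{"heg":80,"rg":15}},"q":[93,30,{"k":56,"lil":0},{"l":63,"nq":65,"qp":55},{"cg":80,"dy":64,"fqe":30,"or":30,"wh":57,"x":5},{"mmr":14,"ok":35,"uw":59,"wdz":13}],"xvn":{"an":[91,96,65],"eyv":[56,4,63],"u":{"ffp":37,"lj":18,"uqd":76}}}
After op 13 (replace /xvn/eyv/2 27): {"l":{"i":[50,45,38,70,1],"l":{"heg":80,"rg":15}},"q":[93,30,{"k":56,"lil":0},{"l":63,"nq":65,"qp":55},{"cg":80,"dy":64,"fqe":30,"or":30,"wh":57,"x":5},{"mmr":14,"ok":35,"uw":59,"wdz":13}],"xvn":{"an":[91,96,65],"eyv":[56,4,27],"u":{"ffp":37,"lj":18,"uqd":76}}}
After op 14 (remove /l/i): {"l":{"l":{"heg":80,"rg":15}},"q":[93,30,{"k":56,"lil":0},{"l":63,"nq":65,"qp":55},{"cg":80,"dy":64,"fqe":30,"or":30,"wh":57,"x":5},{"mmr":14,"ok":35,"uw":59,"wdz":13}],"xvn":{"an":[91,96,65],"eyv":[56,4,27],"u":{"ffp":37,"lj":18,"uqd":76}}}
After op 15 (add /l 71): {"l":71,"q":[93,30,{"k":56,"lil":0},{"l":63,"nq":65,"qp":55},{"cg":80,"dy":64,"fqe":30,"or":30,"wh":57,"x":5},{"mmr":14,"ok":35,"uw":59,"wdz":13}],"xvn":{"an":[91,96,65],"eyv":[56,4,27],"u":{"ffp":37,"lj":18,"uqd":76}}}
Value at /q/0: 93

Answer: 93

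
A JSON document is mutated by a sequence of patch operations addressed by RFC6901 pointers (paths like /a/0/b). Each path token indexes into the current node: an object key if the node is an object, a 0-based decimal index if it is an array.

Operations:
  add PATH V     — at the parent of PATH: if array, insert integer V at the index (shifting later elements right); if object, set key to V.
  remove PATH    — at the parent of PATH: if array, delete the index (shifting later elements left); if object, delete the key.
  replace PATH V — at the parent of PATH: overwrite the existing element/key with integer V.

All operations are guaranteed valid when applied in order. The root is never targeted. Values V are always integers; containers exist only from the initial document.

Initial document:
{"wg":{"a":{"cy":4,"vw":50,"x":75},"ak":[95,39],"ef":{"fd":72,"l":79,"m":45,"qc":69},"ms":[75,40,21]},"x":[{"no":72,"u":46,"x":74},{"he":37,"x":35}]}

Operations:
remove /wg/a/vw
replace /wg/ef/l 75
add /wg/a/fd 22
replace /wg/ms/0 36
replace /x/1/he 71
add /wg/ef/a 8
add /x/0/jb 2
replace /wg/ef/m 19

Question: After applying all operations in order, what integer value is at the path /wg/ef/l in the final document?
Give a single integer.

After op 1 (remove /wg/a/vw): {"wg":{"a":{"cy":4,"x":75},"ak":[95,39],"ef":{"fd":72,"l":79,"m":45,"qc":69},"ms":[75,40,21]},"x":[{"no":72,"u":46,"x":74},{"he":37,"x":35}]}
After op 2 (replace /wg/ef/l 75): {"wg":{"a":{"cy":4,"x":75},"ak":[95,39],"ef":{"fd":72,"l":75,"m":45,"qc":69},"ms":[75,40,21]},"x":[{"no":72,"u":46,"x":74},{"he":37,"x":35}]}
After op 3 (add /wg/a/fd 22): {"wg":{"a":{"cy":4,"fd":22,"x":75},"ak":[95,39],"ef":{"fd":72,"l":75,"m":45,"qc":69},"ms":[75,40,21]},"x":[{"no":72,"u":46,"x":74},{"he":37,"x":35}]}
After op 4 (replace /wg/ms/0 36): {"wg":{"a":{"cy":4,"fd":22,"x":75},"ak":[95,39],"ef":{"fd":72,"l":75,"m":45,"qc":69},"ms":[36,40,21]},"x":[{"no":72,"u":46,"x":74},{"he":37,"x":35}]}
After op 5 (replace /x/1/he 71): {"wg":{"a":{"cy":4,"fd":22,"x":75},"ak":[95,39],"ef":{"fd":72,"l":75,"m":45,"qc":69},"ms":[36,40,21]},"x":[{"no":72,"u":46,"x":74},{"he":71,"x":35}]}
After op 6 (add /wg/ef/a 8): {"wg":{"a":{"cy":4,"fd":22,"x":75},"ak":[95,39],"ef":{"a":8,"fd":72,"l":75,"m":45,"qc":69},"ms":[36,40,21]},"x":[{"no":72,"u":46,"x":74},{"he":71,"x":35}]}
After op 7 (add /x/0/jb 2): {"wg":{"a":{"cy":4,"fd":22,"x":75},"ak":[95,39],"ef":{"a":8,"fd":72,"l":75,"m":45,"qc":69},"ms":[36,40,21]},"x":[{"jb":2,"no":72,"u":46,"x":74},{"he":71,"x":35}]}
After op 8 (replace /wg/ef/m 19): {"wg":{"a":{"cy":4,"fd":22,"x":75},"ak":[95,39],"ef":{"a":8,"fd":72,"l":75,"m":19,"qc":69},"ms":[36,40,21]},"x":[{"jb":2,"no":72,"u":46,"x":74},{"he":71,"x":35}]}
Value at /wg/ef/l: 75

Answer: 75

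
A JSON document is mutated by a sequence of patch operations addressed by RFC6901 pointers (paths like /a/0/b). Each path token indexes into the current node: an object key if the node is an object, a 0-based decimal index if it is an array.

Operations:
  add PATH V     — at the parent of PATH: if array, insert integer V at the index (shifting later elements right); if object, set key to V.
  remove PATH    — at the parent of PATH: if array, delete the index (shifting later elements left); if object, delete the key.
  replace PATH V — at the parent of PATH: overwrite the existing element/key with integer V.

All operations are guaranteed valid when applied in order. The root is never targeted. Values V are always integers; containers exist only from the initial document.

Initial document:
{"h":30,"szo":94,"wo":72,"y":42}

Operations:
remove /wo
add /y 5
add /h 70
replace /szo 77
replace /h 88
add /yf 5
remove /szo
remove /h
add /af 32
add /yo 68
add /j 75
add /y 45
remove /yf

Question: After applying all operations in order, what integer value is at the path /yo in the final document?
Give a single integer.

Answer: 68

Derivation:
After op 1 (remove /wo): {"h":30,"szo":94,"y":42}
After op 2 (add /y 5): {"h":30,"szo":94,"y":5}
After op 3 (add /h 70): {"h":70,"szo":94,"y":5}
After op 4 (replace /szo 77): {"h":70,"szo":77,"y":5}
After op 5 (replace /h 88): {"h":88,"szo":77,"y":5}
After op 6 (add /yf 5): {"h":88,"szo":77,"y":5,"yf":5}
After op 7 (remove /szo): {"h":88,"y":5,"yf":5}
After op 8 (remove /h): {"y":5,"yf":5}
After op 9 (add /af 32): {"af":32,"y":5,"yf":5}
After op 10 (add /yo 68): {"af":32,"y":5,"yf":5,"yo":68}
After op 11 (add /j 75): {"af":32,"j":75,"y":5,"yf":5,"yo":68}
After op 12 (add /y 45): {"af":32,"j":75,"y":45,"yf":5,"yo":68}
After op 13 (remove /yf): {"af":32,"j":75,"y":45,"yo":68}
Value at /yo: 68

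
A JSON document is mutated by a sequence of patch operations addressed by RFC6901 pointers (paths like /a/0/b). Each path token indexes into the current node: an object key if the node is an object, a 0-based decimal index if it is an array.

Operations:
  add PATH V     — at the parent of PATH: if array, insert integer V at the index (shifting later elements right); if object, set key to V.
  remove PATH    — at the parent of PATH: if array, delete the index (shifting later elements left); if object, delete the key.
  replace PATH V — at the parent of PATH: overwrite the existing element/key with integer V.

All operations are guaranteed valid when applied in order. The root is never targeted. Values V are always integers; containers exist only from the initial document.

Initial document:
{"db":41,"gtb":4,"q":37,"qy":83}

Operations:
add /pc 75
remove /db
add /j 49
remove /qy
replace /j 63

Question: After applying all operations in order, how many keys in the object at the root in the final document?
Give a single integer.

Answer: 4

Derivation:
After op 1 (add /pc 75): {"db":41,"gtb":4,"pc":75,"q":37,"qy":83}
After op 2 (remove /db): {"gtb":4,"pc":75,"q":37,"qy":83}
After op 3 (add /j 49): {"gtb":4,"j":49,"pc":75,"q":37,"qy":83}
After op 4 (remove /qy): {"gtb":4,"j":49,"pc":75,"q":37}
After op 5 (replace /j 63): {"gtb":4,"j":63,"pc":75,"q":37}
Size at the root: 4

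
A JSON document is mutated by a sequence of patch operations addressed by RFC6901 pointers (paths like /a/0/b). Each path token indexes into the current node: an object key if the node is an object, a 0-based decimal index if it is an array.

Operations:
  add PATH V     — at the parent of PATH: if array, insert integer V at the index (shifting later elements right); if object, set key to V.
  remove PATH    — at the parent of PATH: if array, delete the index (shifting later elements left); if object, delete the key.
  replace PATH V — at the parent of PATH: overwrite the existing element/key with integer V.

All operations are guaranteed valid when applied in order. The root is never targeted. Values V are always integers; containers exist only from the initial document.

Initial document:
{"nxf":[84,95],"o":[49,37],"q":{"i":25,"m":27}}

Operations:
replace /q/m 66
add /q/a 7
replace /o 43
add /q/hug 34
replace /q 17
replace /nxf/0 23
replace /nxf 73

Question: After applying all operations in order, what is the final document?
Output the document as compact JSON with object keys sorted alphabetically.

Answer: {"nxf":73,"o":43,"q":17}

Derivation:
After op 1 (replace /q/m 66): {"nxf":[84,95],"o":[49,37],"q":{"i":25,"m":66}}
After op 2 (add /q/a 7): {"nxf":[84,95],"o":[49,37],"q":{"a":7,"i":25,"m":66}}
After op 3 (replace /o 43): {"nxf":[84,95],"o":43,"q":{"a":7,"i":25,"m":66}}
After op 4 (add /q/hug 34): {"nxf":[84,95],"o":43,"q":{"a":7,"hug":34,"i":25,"m":66}}
After op 5 (replace /q 17): {"nxf":[84,95],"o":43,"q":17}
After op 6 (replace /nxf/0 23): {"nxf":[23,95],"o":43,"q":17}
After op 7 (replace /nxf 73): {"nxf":73,"o":43,"q":17}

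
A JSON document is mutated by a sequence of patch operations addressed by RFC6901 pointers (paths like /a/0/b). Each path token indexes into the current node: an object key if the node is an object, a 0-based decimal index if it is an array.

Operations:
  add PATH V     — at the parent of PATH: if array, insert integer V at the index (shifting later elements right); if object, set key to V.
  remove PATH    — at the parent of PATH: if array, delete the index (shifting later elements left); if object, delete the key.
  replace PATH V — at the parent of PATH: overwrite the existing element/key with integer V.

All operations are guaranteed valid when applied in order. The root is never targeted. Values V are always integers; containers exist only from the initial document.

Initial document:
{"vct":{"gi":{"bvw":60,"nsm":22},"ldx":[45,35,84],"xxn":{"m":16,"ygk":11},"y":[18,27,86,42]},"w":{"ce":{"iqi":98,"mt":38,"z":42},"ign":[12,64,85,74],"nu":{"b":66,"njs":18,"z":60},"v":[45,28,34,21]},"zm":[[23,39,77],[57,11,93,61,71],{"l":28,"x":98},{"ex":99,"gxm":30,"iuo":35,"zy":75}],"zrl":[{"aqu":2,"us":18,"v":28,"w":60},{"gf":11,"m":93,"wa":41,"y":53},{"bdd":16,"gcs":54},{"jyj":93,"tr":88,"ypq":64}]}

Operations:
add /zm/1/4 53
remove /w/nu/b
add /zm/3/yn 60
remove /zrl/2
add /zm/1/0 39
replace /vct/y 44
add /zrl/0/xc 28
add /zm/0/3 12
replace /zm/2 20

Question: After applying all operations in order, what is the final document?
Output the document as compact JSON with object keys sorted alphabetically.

Answer: {"vct":{"gi":{"bvw":60,"nsm":22},"ldx":[45,35,84],"xxn":{"m":16,"ygk":11},"y":44},"w":{"ce":{"iqi":98,"mt":38,"z":42},"ign":[12,64,85,74],"nu":{"njs":18,"z":60},"v":[45,28,34,21]},"zm":[[23,39,77,12],[39,57,11,93,61,53,71],20,{"ex":99,"gxm":30,"iuo":35,"yn":60,"zy":75}],"zrl":[{"aqu":2,"us":18,"v":28,"w":60,"xc":28},{"gf":11,"m":93,"wa":41,"y":53},{"jyj":93,"tr":88,"ypq":64}]}

Derivation:
After op 1 (add /zm/1/4 53): {"vct":{"gi":{"bvw":60,"nsm":22},"ldx":[45,35,84],"xxn":{"m":16,"ygk":11},"y":[18,27,86,42]},"w":{"ce":{"iqi":98,"mt":38,"z":42},"ign":[12,64,85,74],"nu":{"b":66,"njs":18,"z":60},"v":[45,28,34,21]},"zm":[[23,39,77],[57,11,93,61,53,71],{"l":28,"x":98},{"ex":99,"gxm":30,"iuo":35,"zy":75}],"zrl":[{"aqu":2,"us":18,"v":28,"w":60},{"gf":11,"m":93,"wa":41,"y":53},{"bdd":16,"gcs":54},{"jyj":93,"tr":88,"ypq":64}]}
After op 2 (remove /w/nu/b): {"vct":{"gi":{"bvw":60,"nsm":22},"ldx":[45,35,84],"xxn":{"m":16,"ygk":11},"y":[18,27,86,42]},"w":{"ce":{"iqi":98,"mt":38,"z":42},"ign":[12,64,85,74],"nu":{"njs":18,"z":60},"v":[45,28,34,21]},"zm":[[23,39,77],[57,11,93,61,53,71],{"l":28,"x":98},{"ex":99,"gxm":30,"iuo":35,"zy":75}],"zrl":[{"aqu":2,"us":18,"v":28,"w":60},{"gf":11,"m":93,"wa":41,"y":53},{"bdd":16,"gcs":54},{"jyj":93,"tr":88,"ypq":64}]}
After op 3 (add /zm/3/yn 60): {"vct":{"gi":{"bvw":60,"nsm":22},"ldx":[45,35,84],"xxn":{"m":16,"ygk":11},"y":[18,27,86,42]},"w":{"ce":{"iqi":98,"mt":38,"z":42},"ign":[12,64,85,74],"nu":{"njs":18,"z":60},"v":[45,28,34,21]},"zm":[[23,39,77],[57,11,93,61,53,71],{"l":28,"x":98},{"ex":99,"gxm":30,"iuo":35,"yn":60,"zy":75}],"zrl":[{"aqu":2,"us":18,"v":28,"w":60},{"gf":11,"m":93,"wa":41,"y":53},{"bdd":16,"gcs":54},{"jyj":93,"tr":88,"ypq":64}]}
After op 4 (remove /zrl/2): {"vct":{"gi":{"bvw":60,"nsm":22},"ldx":[45,35,84],"xxn":{"m":16,"ygk":11},"y":[18,27,86,42]},"w":{"ce":{"iqi":98,"mt":38,"z":42},"ign":[12,64,85,74],"nu":{"njs":18,"z":60},"v":[45,28,34,21]},"zm":[[23,39,77],[57,11,93,61,53,71],{"l":28,"x":98},{"ex":99,"gxm":30,"iuo":35,"yn":60,"zy":75}],"zrl":[{"aqu":2,"us":18,"v":28,"w":60},{"gf":11,"m":93,"wa":41,"y":53},{"jyj":93,"tr":88,"ypq":64}]}
After op 5 (add /zm/1/0 39): {"vct":{"gi":{"bvw":60,"nsm":22},"ldx":[45,35,84],"xxn":{"m":16,"ygk":11},"y":[18,27,86,42]},"w":{"ce":{"iqi":98,"mt":38,"z":42},"ign":[12,64,85,74],"nu":{"njs":18,"z":60},"v":[45,28,34,21]},"zm":[[23,39,77],[39,57,11,93,61,53,71],{"l":28,"x":98},{"ex":99,"gxm":30,"iuo":35,"yn":60,"zy":75}],"zrl":[{"aqu":2,"us":18,"v":28,"w":60},{"gf":11,"m":93,"wa":41,"y":53},{"jyj":93,"tr":88,"ypq":64}]}
After op 6 (replace /vct/y 44): {"vct":{"gi":{"bvw":60,"nsm":22},"ldx":[45,35,84],"xxn":{"m":16,"ygk":11},"y":44},"w":{"ce":{"iqi":98,"mt":38,"z":42},"ign":[12,64,85,74],"nu":{"njs":18,"z":60},"v":[45,28,34,21]},"zm":[[23,39,77],[39,57,11,93,61,53,71],{"l":28,"x":98},{"ex":99,"gxm":30,"iuo":35,"yn":60,"zy":75}],"zrl":[{"aqu":2,"us":18,"v":28,"w":60},{"gf":11,"m":93,"wa":41,"y":53},{"jyj":93,"tr":88,"ypq":64}]}
After op 7 (add /zrl/0/xc 28): {"vct":{"gi":{"bvw":60,"nsm":22},"ldx":[45,35,84],"xxn":{"m":16,"ygk":11},"y":44},"w":{"ce":{"iqi":98,"mt":38,"z":42},"ign":[12,64,85,74],"nu":{"njs":18,"z":60},"v":[45,28,34,21]},"zm":[[23,39,77],[39,57,11,93,61,53,71],{"l":28,"x":98},{"ex":99,"gxm":30,"iuo":35,"yn":60,"zy":75}],"zrl":[{"aqu":2,"us":18,"v":28,"w":60,"xc":28},{"gf":11,"m":93,"wa":41,"y":53},{"jyj":93,"tr":88,"ypq":64}]}
After op 8 (add /zm/0/3 12): {"vct":{"gi":{"bvw":60,"nsm":22},"ldx":[45,35,84],"xxn":{"m":16,"ygk":11},"y":44},"w":{"ce":{"iqi":98,"mt":38,"z":42},"ign":[12,64,85,74],"nu":{"njs":18,"z":60},"v":[45,28,34,21]},"zm":[[23,39,77,12],[39,57,11,93,61,53,71],{"l":28,"x":98},{"ex":99,"gxm":30,"iuo":35,"yn":60,"zy":75}],"zrl":[{"aqu":2,"us":18,"v":28,"w":60,"xc":28},{"gf":11,"m":93,"wa":41,"y":53},{"jyj":93,"tr":88,"ypq":64}]}
After op 9 (replace /zm/2 20): {"vct":{"gi":{"bvw":60,"nsm":22},"ldx":[45,35,84],"xxn":{"m":16,"ygk":11},"y":44},"w":{"ce":{"iqi":98,"mt":38,"z":42},"ign":[12,64,85,74],"nu":{"njs":18,"z":60},"v":[45,28,34,21]},"zm":[[23,39,77,12],[39,57,11,93,61,53,71],20,{"ex":99,"gxm":30,"iuo":35,"yn":60,"zy":75}],"zrl":[{"aqu":2,"us":18,"v":28,"w":60,"xc":28},{"gf":11,"m":93,"wa":41,"y":53},{"jyj":93,"tr":88,"ypq":64}]}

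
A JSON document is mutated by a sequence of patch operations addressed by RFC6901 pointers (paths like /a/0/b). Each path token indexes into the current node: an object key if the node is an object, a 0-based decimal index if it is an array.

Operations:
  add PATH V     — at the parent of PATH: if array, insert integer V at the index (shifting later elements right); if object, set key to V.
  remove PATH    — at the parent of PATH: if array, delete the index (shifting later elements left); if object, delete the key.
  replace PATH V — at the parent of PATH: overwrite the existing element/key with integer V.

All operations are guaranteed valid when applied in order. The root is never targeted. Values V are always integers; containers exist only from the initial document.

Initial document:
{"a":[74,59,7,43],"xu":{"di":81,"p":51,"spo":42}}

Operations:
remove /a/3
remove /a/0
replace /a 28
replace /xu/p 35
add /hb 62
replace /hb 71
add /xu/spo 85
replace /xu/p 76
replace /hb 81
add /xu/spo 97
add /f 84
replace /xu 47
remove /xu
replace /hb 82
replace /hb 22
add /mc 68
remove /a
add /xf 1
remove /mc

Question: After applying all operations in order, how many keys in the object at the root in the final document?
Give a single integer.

After op 1 (remove /a/3): {"a":[74,59,7],"xu":{"di":81,"p":51,"spo":42}}
After op 2 (remove /a/0): {"a":[59,7],"xu":{"di":81,"p":51,"spo":42}}
After op 3 (replace /a 28): {"a":28,"xu":{"di":81,"p":51,"spo":42}}
After op 4 (replace /xu/p 35): {"a":28,"xu":{"di":81,"p":35,"spo":42}}
After op 5 (add /hb 62): {"a":28,"hb":62,"xu":{"di":81,"p":35,"spo":42}}
After op 6 (replace /hb 71): {"a":28,"hb":71,"xu":{"di":81,"p":35,"spo":42}}
After op 7 (add /xu/spo 85): {"a":28,"hb":71,"xu":{"di":81,"p":35,"spo":85}}
After op 8 (replace /xu/p 76): {"a":28,"hb":71,"xu":{"di":81,"p":76,"spo":85}}
After op 9 (replace /hb 81): {"a":28,"hb":81,"xu":{"di":81,"p":76,"spo":85}}
After op 10 (add /xu/spo 97): {"a":28,"hb":81,"xu":{"di":81,"p":76,"spo":97}}
After op 11 (add /f 84): {"a":28,"f":84,"hb":81,"xu":{"di":81,"p":76,"spo":97}}
After op 12 (replace /xu 47): {"a":28,"f":84,"hb":81,"xu":47}
After op 13 (remove /xu): {"a":28,"f":84,"hb":81}
After op 14 (replace /hb 82): {"a":28,"f":84,"hb":82}
After op 15 (replace /hb 22): {"a":28,"f":84,"hb":22}
After op 16 (add /mc 68): {"a":28,"f":84,"hb":22,"mc":68}
After op 17 (remove /a): {"f":84,"hb":22,"mc":68}
After op 18 (add /xf 1): {"f":84,"hb":22,"mc":68,"xf":1}
After op 19 (remove /mc): {"f":84,"hb":22,"xf":1}
Size at the root: 3

Answer: 3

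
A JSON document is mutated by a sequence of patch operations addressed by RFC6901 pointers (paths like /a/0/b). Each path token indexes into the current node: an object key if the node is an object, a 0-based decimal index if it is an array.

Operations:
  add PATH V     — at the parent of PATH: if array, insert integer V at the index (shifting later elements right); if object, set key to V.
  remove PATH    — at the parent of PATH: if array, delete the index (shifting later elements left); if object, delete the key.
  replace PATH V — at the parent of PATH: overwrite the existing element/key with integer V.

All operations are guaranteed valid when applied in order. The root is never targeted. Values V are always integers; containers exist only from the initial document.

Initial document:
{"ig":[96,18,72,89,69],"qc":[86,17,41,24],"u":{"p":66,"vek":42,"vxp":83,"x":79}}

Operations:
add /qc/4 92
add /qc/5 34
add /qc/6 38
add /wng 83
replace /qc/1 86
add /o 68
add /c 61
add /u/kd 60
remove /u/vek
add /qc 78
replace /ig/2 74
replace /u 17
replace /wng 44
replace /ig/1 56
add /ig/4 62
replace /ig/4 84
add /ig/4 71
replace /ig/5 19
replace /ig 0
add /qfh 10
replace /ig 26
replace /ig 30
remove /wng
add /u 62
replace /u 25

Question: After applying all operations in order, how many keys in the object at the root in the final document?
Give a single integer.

After op 1 (add /qc/4 92): {"ig":[96,18,72,89,69],"qc":[86,17,41,24,92],"u":{"p":66,"vek":42,"vxp":83,"x":79}}
After op 2 (add /qc/5 34): {"ig":[96,18,72,89,69],"qc":[86,17,41,24,92,34],"u":{"p":66,"vek":42,"vxp":83,"x":79}}
After op 3 (add /qc/6 38): {"ig":[96,18,72,89,69],"qc":[86,17,41,24,92,34,38],"u":{"p":66,"vek":42,"vxp":83,"x":79}}
After op 4 (add /wng 83): {"ig":[96,18,72,89,69],"qc":[86,17,41,24,92,34,38],"u":{"p":66,"vek":42,"vxp":83,"x":79},"wng":83}
After op 5 (replace /qc/1 86): {"ig":[96,18,72,89,69],"qc":[86,86,41,24,92,34,38],"u":{"p":66,"vek":42,"vxp":83,"x":79},"wng":83}
After op 6 (add /o 68): {"ig":[96,18,72,89,69],"o":68,"qc":[86,86,41,24,92,34,38],"u":{"p":66,"vek":42,"vxp":83,"x":79},"wng":83}
After op 7 (add /c 61): {"c":61,"ig":[96,18,72,89,69],"o":68,"qc":[86,86,41,24,92,34,38],"u":{"p":66,"vek":42,"vxp":83,"x":79},"wng":83}
After op 8 (add /u/kd 60): {"c":61,"ig":[96,18,72,89,69],"o":68,"qc":[86,86,41,24,92,34,38],"u":{"kd":60,"p":66,"vek":42,"vxp":83,"x":79},"wng":83}
After op 9 (remove /u/vek): {"c":61,"ig":[96,18,72,89,69],"o":68,"qc":[86,86,41,24,92,34,38],"u":{"kd":60,"p":66,"vxp":83,"x":79},"wng":83}
After op 10 (add /qc 78): {"c":61,"ig":[96,18,72,89,69],"o":68,"qc":78,"u":{"kd":60,"p":66,"vxp":83,"x":79},"wng":83}
After op 11 (replace /ig/2 74): {"c":61,"ig":[96,18,74,89,69],"o":68,"qc":78,"u":{"kd":60,"p":66,"vxp":83,"x":79},"wng":83}
After op 12 (replace /u 17): {"c":61,"ig":[96,18,74,89,69],"o":68,"qc":78,"u":17,"wng":83}
After op 13 (replace /wng 44): {"c":61,"ig":[96,18,74,89,69],"o":68,"qc":78,"u":17,"wng":44}
After op 14 (replace /ig/1 56): {"c":61,"ig":[96,56,74,89,69],"o":68,"qc":78,"u":17,"wng":44}
After op 15 (add /ig/4 62): {"c":61,"ig":[96,56,74,89,62,69],"o":68,"qc":78,"u":17,"wng":44}
After op 16 (replace /ig/4 84): {"c":61,"ig":[96,56,74,89,84,69],"o":68,"qc":78,"u":17,"wng":44}
After op 17 (add /ig/4 71): {"c":61,"ig":[96,56,74,89,71,84,69],"o":68,"qc":78,"u":17,"wng":44}
After op 18 (replace /ig/5 19): {"c":61,"ig":[96,56,74,89,71,19,69],"o":68,"qc":78,"u":17,"wng":44}
After op 19 (replace /ig 0): {"c":61,"ig":0,"o":68,"qc":78,"u":17,"wng":44}
After op 20 (add /qfh 10): {"c":61,"ig":0,"o":68,"qc":78,"qfh":10,"u":17,"wng":44}
After op 21 (replace /ig 26): {"c":61,"ig":26,"o":68,"qc":78,"qfh":10,"u":17,"wng":44}
After op 22 (replace /ig 30): {"c":61,"ig":30,"o":68,"qc":78,"qfh":10,"u":17,"wng":44}
After op 23 (remove /wng): {"c":61,"ig":30,"o":68,"qc":78,"qfh":10,"u":17}
After op 24 (add /u 62): {"c":61,"ig":30,"o":68,"qc":78,"qfh":10,"u":62}
After op 25 (replace /u 25): {"c":61,"ig":30,"o":68,"qc":78,"qfh":10,"u":25}
Size at the root: 6

Answer: 6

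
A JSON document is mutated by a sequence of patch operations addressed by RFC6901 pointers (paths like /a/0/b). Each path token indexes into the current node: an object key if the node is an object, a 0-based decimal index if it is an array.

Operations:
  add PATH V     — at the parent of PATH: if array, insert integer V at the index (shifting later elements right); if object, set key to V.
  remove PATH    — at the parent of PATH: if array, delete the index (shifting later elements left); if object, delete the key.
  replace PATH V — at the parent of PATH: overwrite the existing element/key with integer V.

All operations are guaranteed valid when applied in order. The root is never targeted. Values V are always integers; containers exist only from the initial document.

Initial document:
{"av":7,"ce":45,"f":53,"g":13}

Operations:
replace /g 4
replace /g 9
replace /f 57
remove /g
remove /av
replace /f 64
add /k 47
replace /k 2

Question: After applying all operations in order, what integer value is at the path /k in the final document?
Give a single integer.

Answer: 2

Derivation:
After op 1 (replace /g 4): {"av":7,"ce":45,"f":53,"g":4}
After op 2 (replace /g 9): {"av":7,"ce":45,"f":53,"g":9}
After op 3 (replace /f 57): {"av":7,"ce":45,"f":57,"g":9}
After op 4 (remove /g): {"av":7,"ce":45,"f":57}
After op 5 (remove /av): {"ce":45,"f":57}
After op 6 (replace /f 64): {"ce":45,"f":64}
After op 7 (add /k 47): {"ce":45,"f":64,"k":47}
After op 8 (replace /k 2): {"ce":45,"f":64,"k":2}
Value at /k: 2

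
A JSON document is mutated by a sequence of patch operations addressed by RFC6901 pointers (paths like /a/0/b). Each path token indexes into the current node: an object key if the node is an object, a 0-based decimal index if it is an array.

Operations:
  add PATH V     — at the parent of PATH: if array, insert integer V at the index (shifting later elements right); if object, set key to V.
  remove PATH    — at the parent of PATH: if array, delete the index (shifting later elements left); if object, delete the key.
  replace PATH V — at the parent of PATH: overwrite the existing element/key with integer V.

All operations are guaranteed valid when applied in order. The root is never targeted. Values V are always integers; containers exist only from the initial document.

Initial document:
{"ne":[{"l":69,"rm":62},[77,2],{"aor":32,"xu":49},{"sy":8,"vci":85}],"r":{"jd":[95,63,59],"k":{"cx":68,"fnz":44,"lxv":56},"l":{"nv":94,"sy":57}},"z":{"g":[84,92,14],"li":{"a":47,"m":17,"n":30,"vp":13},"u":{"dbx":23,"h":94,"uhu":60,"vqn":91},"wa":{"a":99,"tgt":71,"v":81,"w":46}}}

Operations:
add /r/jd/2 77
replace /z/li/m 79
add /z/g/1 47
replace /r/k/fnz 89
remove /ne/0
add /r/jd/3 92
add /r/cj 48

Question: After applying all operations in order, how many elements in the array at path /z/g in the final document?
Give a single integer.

After op 1 (add /r/jd/2 77): {"ne":[{"l":69,"rm":62},[77,2],{"aor":32,"xu":49},{"sy":8,"vci":85}],"r":{"jd":[95,63,77,59],"k":{"cx":68,"fnz":44,"lxv":56},"l":{"nv":94,"sy":57}},"z":{"g":[84,92,14],"li":{"a":47,"m":17,"n":30,"vp":13},"u":{"dbx":23,"h":94,"uhu":60,"vqn":91},"wa":{"a":99,"tgt":71,"v":81,"w":46}}}
After op 2 (replace /z/li/m 79): {"ne":[{"l":69,"rm":62},[77,2],{"aor":32,"xu":49},{"sy":8,"vci":85}],"r":{"jd":[95,63,77,59],"k":{"cx":68,"fnz":44,"lxv":56},"l":{"nv":94,"sy":57}},"z":{"g":[84,92,14],"li":{"a":47,"m":79,"n":30,"vp":13},"u":{"dbx":23,"h":94,"uhu":60,"vqn":91},"wa":{"a":99,"tgt":71,"v":81,"w":46}}}
After op 3 (add /z/g/1 47): {"ne":[{"l":69,"rm":62},[77,2],{"aor":32,"xu":49},{"sy":8,"vci":85}],"r":{"jd":[95,63,77,59],"k":{"cx":68,"fnz":44,"lxv":56},"l":{"nv":94,"sy":57}},"z":{"g":[84,47,92,14],"li":{"a":47,"m":79,"n":30,"vp":13},"u":{"dbx":23,"h":94,"uhu":60,"vqn":91},"wa":{"a":99,"tgt":71,"v":81,"w":46}}}
After op 4 (replace /r/k/fnz 89): {"ne":[{"l":69,"rm":62},[77,2],{"aor":32,"xu":49},{"sy":8,"vci":85}],"r":{"jd":[95,63,77,59],"k":{"cx":68,"fnz":89,"lxv":56},"l":{"nv":94,"sy":57}},"z":{"g":[84,47,92,14],"li":{"a":47,"m":79,"n":30,"vp":13},"u":{"dbx":23,"h":94,"uhu":60,"vqn":91},"wa":{"a":99,"tgt":71,"v":81,"w":46}}}
After op 5 (remove /ne/0): {"ne":[[77,2],{"aor":32,"xu":49},{"sy":8,"vci":85}],"r":{"jd":[95,63,77,59],"k":{"cx":68,"fnz":89,"lxv":56},"l":{"nv":94,"sy":57}},"z":{"g":[84,47,92,14],"li":{"a":47,"m":79,"n":30,"vp":13},"u":{"dbx":23,"h":94,"uhu":60,"vqn":91},"wa":{"a":99,"tgt":71,"v":81,"w":46}}}
After op 6 (add /r/jd/3 92): {"ne":[[77,2],{"aor":32,"xu":49},{"sy":8,"vci":85}],"r":{"jd":[95,63,77,92,59],"k":{"cx":68,"fnz":89,"lxv":56},"l":{"nv":94,"sy":57}},"z":{"g":[84,47,92,14],"li":{"a":47,"m":79,"n":30,"vp":13},"u":{"dbx":23,"h":94,"uhu":60,"vqn":91},"wa":{"a":99,"tgt":71,"v":81,"w":46}}}
After op 7 (add /r/cj 48): {"ne":[[77,2],{"aor":32,"xu":49},{"sy":8,"vci":85}],"r":{"cj":48,"jd":[95,63,77,92,59],"k":{"cx":68,"fnz":89,"lxv":56},"l":{"nv":94,"sy":57}},"z":{"g":[84,47,92,14],"li":{"a":47,"m":79,"n":30,"vp":13},"u":{"dbx":23,"h":94,"uhu":60,"vqn":91},"wa":{"a":99,"tgt":71,"v":81,"w":46}}}
Size at path /z/g: 4

Answer: 4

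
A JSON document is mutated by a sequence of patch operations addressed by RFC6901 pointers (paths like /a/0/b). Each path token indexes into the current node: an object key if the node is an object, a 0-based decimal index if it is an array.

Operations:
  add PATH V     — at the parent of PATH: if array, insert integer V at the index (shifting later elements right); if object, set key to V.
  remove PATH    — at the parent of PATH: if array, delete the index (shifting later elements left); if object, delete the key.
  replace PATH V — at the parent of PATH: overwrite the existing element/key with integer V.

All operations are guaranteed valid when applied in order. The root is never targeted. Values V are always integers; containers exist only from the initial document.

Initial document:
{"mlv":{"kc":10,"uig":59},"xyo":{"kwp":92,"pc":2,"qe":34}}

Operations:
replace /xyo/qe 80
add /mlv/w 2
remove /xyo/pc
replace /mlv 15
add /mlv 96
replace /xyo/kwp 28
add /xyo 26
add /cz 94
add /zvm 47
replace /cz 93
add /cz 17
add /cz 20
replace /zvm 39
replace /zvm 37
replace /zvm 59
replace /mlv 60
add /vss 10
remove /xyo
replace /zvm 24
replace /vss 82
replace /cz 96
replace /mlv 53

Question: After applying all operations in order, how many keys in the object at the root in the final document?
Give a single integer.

After op 1 (replace /xyo/qe 80): {"mlv":{"kc":10,"uig":59},"xyo":{"kwp":92,"pc":2,"qe":80}}
After op 2 (add /mlv/w 2): {"mlv":{"kc":10,"uig":59,"w":2},"xyo":{"kwp":92,"pc":2,"qe":80}}
After op 3 (remove /xyo/pc): {"mlv":{"kc":10,"uig":59,"w":2},"xyo":{"kwp":92,"qe":80}}
After op 4 (replace /mlv 15): {"mlv":15,"xyo":{"kwp":92,"qe":80}}
After op 5 (add /mlv 96): {"mlv":96,"xyo":{"kwp":92,"qe":80}}
After op 6 (replace /xyo/kwp 28): {"mlv":96,"xyo":{"kwp":28,"qe":80}}
After op 7 (add /xyo 26): {"mlv":96,"xyo":26}
After op 8 (add /cz 94): {"cz":94,"mlv":96,"xyo":26}
After op 9 (add /zvm 47): {"cz":94,"mlv":96,"xyo":26,"zvm":47}
After op 10 (replace /cz 93): {"cz":93,"mlv":96,"xyo":26,"zvm":47}
After op 11 (add /cz 17): {"cz":17,"mlv":96,"xyo":26,"zvm":47}
After op 12 (add /cz 20): {"cz":20,"mlv":96,"xyo":26,"zvm":47}
After op 13 (replace /zvm 39): {"cz":20,"mlv":96,"xyo":26,"zvm":39}
After op 14 (replace /zvm 37): {"cz":20,"mlv":96,"xyo":26,"zvm":37}
After op 15 (replace /zvm 59): {"cz":20,"mlv":96,"xyo":26,"zvm":59}
After op 16 (replace /mlv 60): {"cz":20,"mlv":60,"xyo":26,"zvm":59}
After op 17 (add /vss 10): {"cz":20,"mlv":60,"vss":10,"xyo":26,"zvm":59}
After op 18 (remove /xyo): {"cz":20,"mlv":60,"vss":10,"zvm":59}
After op 19 (replace /zvm 24): {"cz":20,"mlv":60,"vss":10,"zvm":24}
After op 20 (replace /vss 82): {"cz":20,"mlv":60,"vss":82,"zvm":24}
After op 21 (replace /cz 96): {"cz":96,"mlv":60,"vss":82,"zvm":24}
After op 22 (replace /mlv 53): {"cz":96,"mlv":53,"vss":82,"zvm":24}
Size at the root: 4

Answer: 4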